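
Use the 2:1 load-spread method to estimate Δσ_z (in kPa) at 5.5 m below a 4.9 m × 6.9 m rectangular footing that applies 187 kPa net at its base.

By the 2:1 method the load spreads at 1 horizontal : 2 vertical, so at depth z the loaded area has grown by z in each plan dimension:
Δσ = qBL/((B+z)(L+z)) = 187×4.9×6.9/((4.9+5.5)(6.9+5.5)) = 49.027 kPa

Δσ_z ≈ 49 kPa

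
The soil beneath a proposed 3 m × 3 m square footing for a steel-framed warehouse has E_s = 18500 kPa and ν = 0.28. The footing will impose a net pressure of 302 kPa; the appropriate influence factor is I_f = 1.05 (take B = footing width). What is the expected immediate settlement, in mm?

Immediate (elastic) settlement: S_e = q·B·(1−ν²)/E_s · I_f.
S_e = 302 × 3 × (1 − 0.28²) / 18500 × 1.05
    = 302 × 3 × 0.9216 / 18500 × 1.05
    = 0.04739 m = 47.39 mm

S_e ≈ 47.4 mm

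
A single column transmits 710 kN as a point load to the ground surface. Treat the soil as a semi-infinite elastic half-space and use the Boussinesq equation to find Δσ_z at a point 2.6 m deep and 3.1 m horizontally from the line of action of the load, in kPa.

Boussinesq vertical stress below a point load on an elastic half-space:
Δσ_z = 3P/(2πz²) · [1 + (r/z)²]^(−5/2)
r/z = 3.1/2.6 = 1.1923; [1+(r/z)²]^(−5/2) = 0.10958.
Δσ_z = 3×710/(2π×2.6²) × 0.10958 = 50.148 × 0.10958 = 5.495 kPa

Δσ_z ≈ 5.5 kPa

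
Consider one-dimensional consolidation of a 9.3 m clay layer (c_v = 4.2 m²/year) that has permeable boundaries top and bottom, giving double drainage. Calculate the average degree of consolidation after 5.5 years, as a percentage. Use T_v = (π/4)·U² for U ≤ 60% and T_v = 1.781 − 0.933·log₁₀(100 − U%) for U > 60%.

Drainage path length: H_d = H/2 = 4.65 m (double drainage).
T_v = c_v·t/H_d² = 4.2×5.5/4.65² = 1.0683.
T_v = 1.0683 corresponds to the U > 60% branch:
U = 1 − 10^((1.781 − T_v)/0.933)/100 = 0.9419

U ≈ 94.2 %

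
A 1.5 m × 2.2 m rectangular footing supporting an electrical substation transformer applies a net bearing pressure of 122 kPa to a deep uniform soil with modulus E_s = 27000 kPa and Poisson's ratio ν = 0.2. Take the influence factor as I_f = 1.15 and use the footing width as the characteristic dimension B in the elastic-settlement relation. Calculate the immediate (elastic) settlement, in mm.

S_e ≈ 7.48 mm

Immediate (elastic) settlement: S_e = q·B·(1−ν²)/E_s · I_f.
S_e = 122 × 1.5 × (1 − 0.2²) / 27000 × 1.15
    = 122 × 1.5 × 0.96 / 27000 × 1.15
    = 0.007483 m = 7.483 mm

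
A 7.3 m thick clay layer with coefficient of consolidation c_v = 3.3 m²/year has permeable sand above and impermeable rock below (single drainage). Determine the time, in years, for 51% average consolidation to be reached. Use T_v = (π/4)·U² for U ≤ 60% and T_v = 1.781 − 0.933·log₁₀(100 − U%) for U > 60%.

Drainage path length: H_d = H = 7.3 m (single drainage).
U ≤ 60%: T_v = (π/4)·U² = (π/4)×0.51² = 0.20428.
t = T_v·H_d²/c_v = 0.20428×7.3²/3.3 = 3.299 years.

t ≈ 3.3 years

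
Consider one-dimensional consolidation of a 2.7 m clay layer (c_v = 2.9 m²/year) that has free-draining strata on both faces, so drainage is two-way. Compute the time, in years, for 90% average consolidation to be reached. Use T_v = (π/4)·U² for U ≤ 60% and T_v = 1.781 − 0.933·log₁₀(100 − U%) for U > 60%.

Drainage path length: H_d = H/2 = 1.35 m (double drainage).
U > 60%: T_v = 1.781 − 0.933·log₁₀(100 − 90) = 0.848.
t = T_v·H_d²/c_v = 0.848×1.35²/2.9 = 0.5329 years.

t ≈ 0.533 years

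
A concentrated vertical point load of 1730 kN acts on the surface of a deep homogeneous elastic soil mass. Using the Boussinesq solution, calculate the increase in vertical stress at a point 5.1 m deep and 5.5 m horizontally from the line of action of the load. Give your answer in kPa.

Δσ_z ≈ 4.62 kPa

Boussinesq vertical stress below a point load on an elastic half-space:
Δσ_z = 3P/(2πz²) · [1 + (r/z)²]^(−5/2)
r/z = 5.5/5.1 = 1.0784; [1+(r/z)²]^(−5/2) = 0.14533.
Δσ_z = 3×1730/(2π×5.1²) × 0.14533 = 31.758 × 0.14533 = 4.615 kPa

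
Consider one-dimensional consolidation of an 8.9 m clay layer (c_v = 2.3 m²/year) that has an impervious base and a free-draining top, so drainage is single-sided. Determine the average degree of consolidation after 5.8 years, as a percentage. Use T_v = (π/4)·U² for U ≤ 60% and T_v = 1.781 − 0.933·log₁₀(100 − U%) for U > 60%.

Drainage path length: H_d = H = 8.9 m (single drainage).
T_v = c_v·t/H_d² = 2.3×5.8/8.9² = 0.16841.
T_v = 0.16841 corresponds to the U ≤ 60% branch:
U = √(4T_v/π) = 0.4631

U ≈ 46.3 %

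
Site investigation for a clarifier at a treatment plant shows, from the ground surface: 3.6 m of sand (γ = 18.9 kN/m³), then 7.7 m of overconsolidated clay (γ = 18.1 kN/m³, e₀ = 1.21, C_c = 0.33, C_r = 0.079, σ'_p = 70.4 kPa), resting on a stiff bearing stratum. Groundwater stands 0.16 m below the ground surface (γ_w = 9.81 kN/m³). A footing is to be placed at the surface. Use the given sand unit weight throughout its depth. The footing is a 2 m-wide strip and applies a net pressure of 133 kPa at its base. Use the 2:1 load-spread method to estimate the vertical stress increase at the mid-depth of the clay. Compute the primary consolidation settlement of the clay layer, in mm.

Mid-depth of clay below the ground surface: z = 3.6 + 7.7/2 = 7.45 m.
Total vertical stress at mid-clay: σ_v = 18.9×3.6 + 18.1×3.85 = 137.72 kPa.
Pore pressure: u = 9.81×(7.45 − 0.16) = 71.515 kPa.
Initial effective stress: σ'_0 = σ_v − u = 137.72 − 71.515 = 66.205 kPa.
Stress increase at mid-clay by the 2:1 spreading method:
Δσ = qB/(B+z) = 133×2/(2+7.45) = 28.148 kPa
Final effective stress: σ'_f = 66.205 + 28.148 = 94.353 kPa.
σ'_f = 94.353 > σ'_p = 70.4 kPa, so the stress path crosses the preconsolidation pressure — recompression up to σ'_p, then virgin compression beyond:
S_c = H/(1+e₀)·[C_r·log₁₀(σ'_p/σ'_0) + C_c·log₁₀(σ'_f/σ'_p)]
    = 7.7/2.21 × [0.079×log₁₀(70.4/66.205) + 0.33×log₁₀(94.353/70.4)]
    = 3.4842 × [0.0021079 + 0.04197] = 0.1536 m

S_c ≈ 154 mm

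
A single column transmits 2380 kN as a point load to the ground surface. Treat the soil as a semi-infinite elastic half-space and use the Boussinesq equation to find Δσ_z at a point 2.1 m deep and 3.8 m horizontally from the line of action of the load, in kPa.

Δσ_z ≈ 6.82 kPa

Boussinesq vertical stress below a point load on an elastic half-space:
Δσ_z = 3P/(2πz²) · [1 + (r/z)²]^(−5/2)
r/z = 3.8/2.1 = 1.8095; [1+(r/z)²]^(−5/2) = 0.026474.
Δσ_z = 3×2380/(2π×2.1²) × 0.026474 = 257.68 × 0.026474 = 6.822 kPa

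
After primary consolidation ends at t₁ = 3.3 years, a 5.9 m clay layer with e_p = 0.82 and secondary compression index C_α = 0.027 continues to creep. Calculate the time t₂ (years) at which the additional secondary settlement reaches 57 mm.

S_s = C_α·H/(1+e_p)·log₁₀(t₂/t₁) ⇒ log₁₀(t₂/t₁) = S_s·(1+e_p)/(C_α·H).
log₁₀(t₂/t₁) = 0.057 × (1+0.82) / (0.027×5.9) = 0.6512
t₂ = t₁ × 10^0.6512 = 3.3 × 4.479 = 14.78 years

t₂ ≈ 14.8 years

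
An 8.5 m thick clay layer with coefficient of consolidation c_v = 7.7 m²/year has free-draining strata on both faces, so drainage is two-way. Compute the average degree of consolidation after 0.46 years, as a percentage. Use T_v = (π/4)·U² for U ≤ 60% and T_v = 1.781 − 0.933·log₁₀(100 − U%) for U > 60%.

Drainage path length: H_d = H/2 = 4.25 m (double drainage).
T_v = c_v·t/H_d² = 7.7×0.46/4.25² = 0.1961.
T_v = 0.1961 corresponds to the U ≤ 60% branch:
U = √(4T_v/π) = 0.4997

U ≈ 50 %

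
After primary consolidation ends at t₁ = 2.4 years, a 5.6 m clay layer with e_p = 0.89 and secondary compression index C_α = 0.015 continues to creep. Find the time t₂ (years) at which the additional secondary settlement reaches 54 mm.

t₂ ≈ 39.4 years

S_s = C_α·H/(1+e_p)·log₁₀(t₂/t₁) ⇒ log₁₀(t₂/t₁) = S_s·(1+e_p)/(C_α·H).
log₁₀(t₂/t₁) = 0.054 × (1+0.89) / (0.015×5.6) = 1.215
t₂ = t₁ × 10^1.215 = 2.4 × 16.41 = 39.37 years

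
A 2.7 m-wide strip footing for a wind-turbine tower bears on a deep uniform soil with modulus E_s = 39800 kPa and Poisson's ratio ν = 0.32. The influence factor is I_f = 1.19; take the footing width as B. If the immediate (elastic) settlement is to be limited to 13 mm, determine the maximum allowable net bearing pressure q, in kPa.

q ≈ 179 kPa

S_e = q·B·(1−ν²)/E_s · I_f  ⇒  q = S_e·E_s / (B·(1−ν²)·I_f).
q = 0.013 × 39800 / (2.7 × 0.8976 × 1.19) = 179.4 kPa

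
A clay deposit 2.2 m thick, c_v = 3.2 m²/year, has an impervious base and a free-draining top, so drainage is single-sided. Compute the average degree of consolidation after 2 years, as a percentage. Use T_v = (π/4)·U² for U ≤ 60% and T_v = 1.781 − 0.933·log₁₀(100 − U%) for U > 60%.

U ≈ 96.9 %

Drainage path length: H_d = H = 2.2 m (single drainage).
T_v = c_v·t/H_d² = 3.2×2/2.2² = 1.3223.
T_v = 1.3223 corresponds to the U > 60% branch:
U = 1 − 10^((1.781 − T_v)/0.933)/100 = 0.969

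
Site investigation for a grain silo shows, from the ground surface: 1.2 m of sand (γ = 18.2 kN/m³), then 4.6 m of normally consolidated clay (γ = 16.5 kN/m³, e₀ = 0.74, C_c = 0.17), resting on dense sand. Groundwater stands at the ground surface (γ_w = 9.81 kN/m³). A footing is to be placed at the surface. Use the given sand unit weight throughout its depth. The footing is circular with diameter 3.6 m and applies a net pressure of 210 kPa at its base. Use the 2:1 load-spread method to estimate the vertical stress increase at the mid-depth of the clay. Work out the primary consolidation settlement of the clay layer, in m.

Mid-depth of clay below the ground surface: z = 1.2 + 4.6/2 = 3.5 m.
Total vertical stress at mid-clay: σ_v = 18.2×1.2 + 16.5×2.3 = 59.79 kPa.
Pore pressure: u = 9.81×(3.5 − 0) = 34.335 kPa.
Initial effective stress: σ'_0 = σ_v − u = 59.79 − 34.335 = 25.455 kPa.
Stress increase at mid-clay by the 2:1 spreading method:
Δσ ≈ qD²/(D+z)² = 210×3.6²/(3.6+3.5)² = 53.989 kPa
Final effective stress: σ'_f = σ'_0 + Δσ = 25.455 + 53.989 = 79.444 kPa.
Normally consolidated clay, so the full stress increment lies on the virgin compression line:
S_c = C_c·H/(1+e₀)·log₁₀(σ'_f/σ'_0) = 0.17×4.6/(1+0.74)×log₁₀(79.444/25.455)
    = 0.44943 × 0.49429 = 0.2221 m

S_c ≈ 0.222 m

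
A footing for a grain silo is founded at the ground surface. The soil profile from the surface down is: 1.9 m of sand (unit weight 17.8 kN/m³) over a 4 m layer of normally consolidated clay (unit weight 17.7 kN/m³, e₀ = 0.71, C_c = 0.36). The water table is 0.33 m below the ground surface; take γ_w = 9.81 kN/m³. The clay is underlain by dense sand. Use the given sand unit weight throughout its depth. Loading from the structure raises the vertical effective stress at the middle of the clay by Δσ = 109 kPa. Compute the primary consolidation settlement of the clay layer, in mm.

S_c ≈ 524 mm

Mid-depth of clay below the ground surface: z = 1.9 + 4/2 = 3.9 m.
Total vertical stress at mid-clay: σ_v = 17.8×1.9 + 17.7×2 = 69.22 kPa.
Pore pressure: u = 9.81×(3.9 − 0.33) = 35.022 kPa.
Initial effective stress: σ'_0 = σ_v − u = 69.22 − 35.022 = 34.198 kPa.
Final effective stress: σ'_f = σ'_0 + Δσ = 34.198 + 109 = 143.2 kPa.
Normally consolidated clay, so the full stress increment lies on the virgin compression line:
S_c = C_c·H/(1+e₀)·log₁₀(σ'_f/σ'_0) = 0.36×4/(1+0.71)×log₁₀(143.2/34.198)
    = 0.84211 × 0.62194 = 0.5237 m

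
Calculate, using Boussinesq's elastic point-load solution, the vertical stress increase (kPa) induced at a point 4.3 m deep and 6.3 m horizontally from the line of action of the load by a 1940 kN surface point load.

Δσ_z ≈ 2.85 kPa

Boussinesq vertical stress below a point load on an elastic half-space:
Δσ_z = 3P/(2πz²) · [1 + (r/z)²]^(−5/2)
r/z = 6.3/4.3 = 1.4651; [1+(r/z)²]^(−5/2) = 0.056939.
Δσ_z = 3×1940/(2π×4.3²) × 0.056939 = 50.096 × 0.056939 = 2.852 kPa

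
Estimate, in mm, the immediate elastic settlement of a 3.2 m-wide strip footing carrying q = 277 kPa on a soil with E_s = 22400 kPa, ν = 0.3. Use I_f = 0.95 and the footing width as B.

S_e ≈ 34.2 mm

Immediate (elastic) settlement: S_e = q·B·(1−ν²)/E_s · I_f.
S_e = 277 × 3.2 × (1 − 0.3²) / 22400 × 0.95
    = 277 × 3.2 × 0.91 / 22400 × 0.95
    = 0.03421 m = 34.21 mm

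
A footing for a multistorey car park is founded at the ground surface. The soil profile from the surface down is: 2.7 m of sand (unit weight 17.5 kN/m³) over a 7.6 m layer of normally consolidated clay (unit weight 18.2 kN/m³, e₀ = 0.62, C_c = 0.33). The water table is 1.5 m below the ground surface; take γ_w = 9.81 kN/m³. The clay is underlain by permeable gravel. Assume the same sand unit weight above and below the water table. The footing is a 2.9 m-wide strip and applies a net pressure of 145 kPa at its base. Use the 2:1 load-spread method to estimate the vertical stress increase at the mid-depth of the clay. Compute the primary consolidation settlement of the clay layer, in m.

Mid-depth of clay below the ground surface: z = 2.7 + 7.6/2 = 6.5 m.
Total vertical stress at mid-clay: σ_v = 17.5×2.7 + 18.2×3.8 = 116.41 kPa.
Pore pressure: u = 9.81×(6.5 − 1.5) = 49.05 kPa.
Initial effective stress: σ'_0 = σ_v − u = 116.41 − 49.05 = 67.36 kPa.
Stress increase at mid-clay by the 2:1 spreading method:
Δσ = qB/(B+z) = 145×2.9/(2.9+6.5) = 44.734 kPa
Final effective stress: σ'_f = σ'_0 + Δσ = 67.36 + 44.734 = 112.09 kPa.
Normally consolidated clay, so the full stress increment lies on the virgin compression line:
S_c = C_c·H/(1+e₀)·log₁₀(σ'_f/σ'_0) = 0.33×7.6/(1+0.62)×log₁₀(112.09/67.36)
    = 1.5481 × 0.22116 = 0.3424 m

S_c ≈ 0.342 m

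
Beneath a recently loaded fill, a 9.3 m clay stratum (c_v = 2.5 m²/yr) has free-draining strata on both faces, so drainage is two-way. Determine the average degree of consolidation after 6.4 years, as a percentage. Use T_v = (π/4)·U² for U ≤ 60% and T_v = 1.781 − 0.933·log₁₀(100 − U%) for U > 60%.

Drainage path length: H_d = H/2 = 4.65 m (double drainage).
T_v = c_v·t/H_d² = 2.5×6.4/4.65² = 0.73997.
T_v = 0.73997 corresponds to the U > 60% branch:
U = 1 − 10^((1.781 − T_v)/0.933)/100 = 0.8694

U ≈ 86.9 %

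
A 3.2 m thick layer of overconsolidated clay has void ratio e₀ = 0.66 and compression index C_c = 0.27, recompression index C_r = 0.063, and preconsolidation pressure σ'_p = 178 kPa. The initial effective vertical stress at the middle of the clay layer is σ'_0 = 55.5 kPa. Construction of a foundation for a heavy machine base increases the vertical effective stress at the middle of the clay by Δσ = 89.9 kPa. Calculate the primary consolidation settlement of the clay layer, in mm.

Final effective stress: σ'_f = 55.5 + 89.9 = 145.4 kPa.
σ'_f = 145.4 ≤ σ'_p = 178 kPa, so the clay remains overconsolidated and only the recompression index applies:
S_c = C_r·H/(1+e₀)·log₁₀(σ'_f/σ'_0) = 0.063×3.2/1.66×log₁₀(145.4/55.5)
    = 0.12145 × 0.41827 = 0.0508 m

S_c ≈ 50.8 mm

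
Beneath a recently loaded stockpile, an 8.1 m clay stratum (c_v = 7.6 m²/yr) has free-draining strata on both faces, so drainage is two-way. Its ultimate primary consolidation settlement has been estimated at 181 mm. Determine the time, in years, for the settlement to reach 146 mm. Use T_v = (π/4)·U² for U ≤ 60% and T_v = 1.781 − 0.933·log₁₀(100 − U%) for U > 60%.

Drainage path length: H_d = H/2 = 4.05 m (double drainage).
U = S(t)/S_ult = 146/181 = 0.8066.
U > 60%: T_v = 1.781 − 0.933·log₁₀(100 − 80.663) = 0.5808.
t = T_v·H_d²/c_v = 0.5808×4.05²/7.6 = 1.253 years.

t ≈ 1.25 years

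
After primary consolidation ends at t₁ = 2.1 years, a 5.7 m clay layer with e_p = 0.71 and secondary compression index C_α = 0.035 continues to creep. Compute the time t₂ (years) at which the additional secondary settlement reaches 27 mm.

S_s = C_α·H/(1+e_p)·log₁₀(t₂/t₁) ⇒ log₁₀(t₂/t₁) = S_s·(1+e_p)/(C_α·H).
log₁₀(t₂/t₁) = 0.027 × (1+0.71) / (0.035×5.7) = 0.2314
t₂ = t₁ × 10^0.2314 = 2.1 × 1.704 = 3.578 years

t₂ ≈ 3.58 years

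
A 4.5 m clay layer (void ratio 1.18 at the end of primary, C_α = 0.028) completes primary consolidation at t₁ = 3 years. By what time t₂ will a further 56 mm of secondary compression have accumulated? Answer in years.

S_s = C_α·H/(1+e_p)·log₁₀(t₂/t₁) ⇒ log₁₀(t₂/t₁) = S_s·(1+e_p)/(C_α·H).
log₁₀(t₂/t₁) = 0.056 × (1+1.18) / (0.028×4.5) = 0.9689
t₂ = t₁ × 10^0.9689 = 3 × 9.309 = 27.93 years

t₂ ≈ 27.9 years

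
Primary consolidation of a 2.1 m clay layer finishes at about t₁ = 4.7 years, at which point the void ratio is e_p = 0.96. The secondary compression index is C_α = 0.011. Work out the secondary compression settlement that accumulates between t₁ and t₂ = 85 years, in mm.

S_s ≈ 14.8 mm

Secondary compression: S_s = C_α·H/(1+e_p)·log₁₀(t₂/t₁)
S_s = 0.011×2.1/(1+0.96)×log₁₀(85/4.7)
    = 0.01179 × 1.257 = 0.01482 m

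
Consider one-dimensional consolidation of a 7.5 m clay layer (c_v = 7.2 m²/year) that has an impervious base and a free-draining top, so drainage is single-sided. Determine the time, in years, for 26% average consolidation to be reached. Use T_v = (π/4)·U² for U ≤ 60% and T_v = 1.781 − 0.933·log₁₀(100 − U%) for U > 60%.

Drainage path length: H_d = H = 7.5 m (single drainage).
U ≤ 60%: T_v = (π/4)·U² = (π/4)×0.26² = 0.053093.
t = T_v·H_d²/c_v = 0.053093×7.5²/7.2 = 0.4148 years.

t ≈ 0.415 years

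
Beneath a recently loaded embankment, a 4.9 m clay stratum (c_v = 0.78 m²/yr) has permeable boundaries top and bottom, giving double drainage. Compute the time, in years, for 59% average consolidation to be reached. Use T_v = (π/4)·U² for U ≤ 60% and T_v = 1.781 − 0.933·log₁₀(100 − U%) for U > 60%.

t ≈ 2.1 years

Drainage path length: H_d = H/2 = 2.45 m (double drainage).
U ≤ 60%: T_v = (π/4)·U² = (π/4)×0.59² = 0.2734.
t = T_v·H_d²/c_v = 0.2734×2.45²/0.78 = 2.104 years.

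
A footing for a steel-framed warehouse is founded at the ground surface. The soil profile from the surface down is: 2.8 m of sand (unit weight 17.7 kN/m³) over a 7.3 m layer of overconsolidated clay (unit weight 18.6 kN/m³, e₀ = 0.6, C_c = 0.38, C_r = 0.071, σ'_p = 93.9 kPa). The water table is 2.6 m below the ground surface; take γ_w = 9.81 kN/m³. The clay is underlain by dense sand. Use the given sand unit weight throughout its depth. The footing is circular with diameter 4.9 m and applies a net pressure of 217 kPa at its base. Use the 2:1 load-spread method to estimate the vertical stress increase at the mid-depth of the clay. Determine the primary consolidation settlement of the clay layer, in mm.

S_c ≈ 209 mm

Mid-depth of clay below the ground surface: z = 2.8 + 7.3/2 = 6.45 m.
Total vertical stress at mid-clay: σ_v = 17.7×2.8 + 18.6×3.65 = 117.45 kPa.
Pore pressure: u = 9.81×(6.45 − 2.6) = 37.769 kPa.
Initial effective stress: σ'_0 = σ_v − u = 117.45 − 37.769 = 79.681 kPa.
Stress increase at mid-clay by the 2:1 spreading method:
Δσ ≈ qD²/(D+z)² = 217×4.9²/(4.9+6.45)² = 40.445 kPa
Final effective stress: σ'_f = 79.681 + 40.445 = 120.13 kPa.
σ'_f = 120.13 > σ'_p = 93.9 kPa, so the stress path crosses the preconsolidation pressure — recompression up to σ'_p, then virgin compression beyond:
S_c = H/(1+e₀)·[C_r·log₁₀(σ'_p/σ'_0) + C_c·log₁₀(σ'_f/σ'_p)]
    = 7.3/1.6 × [0.071×log₁₀(93.9/79.681) + 0.38×log₁₀(120.13/93.9)]
    = 4.5625 × [0.0050631 + 0.040655] = 0.2086 m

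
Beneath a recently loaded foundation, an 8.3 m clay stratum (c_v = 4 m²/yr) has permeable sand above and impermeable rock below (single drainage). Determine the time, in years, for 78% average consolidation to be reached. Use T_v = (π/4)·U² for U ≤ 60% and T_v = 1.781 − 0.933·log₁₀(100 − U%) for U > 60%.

t ≈ 9.1 years

Drainage path length: H_d = H = 8.3 m (single drainage).
U > 60%: T_v = 1.781 − 0.933·log₁₀(100 − 78) = 0.52852.
t = T_v·H_d²/c_v = 0.52852×8.3²/4 = 9.102 years.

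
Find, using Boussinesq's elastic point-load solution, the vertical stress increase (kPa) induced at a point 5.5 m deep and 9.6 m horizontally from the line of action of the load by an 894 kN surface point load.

Δσ_z ≈ 0.428 kPa

Boussinesq vertical stress below a point load on an elastic half-space:
Δσ_z = 3P/(2πz²) · [1 + (r/z)²]^(−5/2)
r/z = 9.6/5.5 = 1.7455; [1+(r/z)²]^(−5/2) = 0.030358.
Δσ_z = 3×894/(2π×5.5²) × 0.030358 = 14.111 × 0.030358 = 0.4284 kPa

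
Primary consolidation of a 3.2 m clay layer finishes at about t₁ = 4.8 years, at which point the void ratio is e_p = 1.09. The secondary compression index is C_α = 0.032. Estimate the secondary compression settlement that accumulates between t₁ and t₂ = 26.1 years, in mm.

S_s ≈ 36 mm

Secondary compression: S_s = C_α·H/(1+e_p)·log₁₀(t₂/t₁)
S_s = 0.032×3.2/(1+1.09)×log₁₀(26.1/4.8)
    = 0.049 × 0.7354 = 0.03603 m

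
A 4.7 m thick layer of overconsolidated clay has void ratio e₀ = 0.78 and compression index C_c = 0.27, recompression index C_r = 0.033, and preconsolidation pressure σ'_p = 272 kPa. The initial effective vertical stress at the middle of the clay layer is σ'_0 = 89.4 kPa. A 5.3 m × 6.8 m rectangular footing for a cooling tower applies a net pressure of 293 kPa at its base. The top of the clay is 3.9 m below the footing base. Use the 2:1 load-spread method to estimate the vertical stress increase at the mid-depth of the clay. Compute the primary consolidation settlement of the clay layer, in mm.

Mid-depth of clay below the footing base: z = 3.9 + 4.7/2 = 6.25 m.
Stress increase at mid-clay by the 2:1 spreading method:
Δσ = qBL/((B+z)(L+z)) = 293×5.3×6.8/((5.3+6.25)(6.8+6.25)) = 70.058 kPa
Final effective stress: σ'_f = 89.4 + 70.058 = 159.46 kPa.
σ'_f = 159.46 ≤ σ'_p = 272 kPa, so the clay remains overconsolidated and only the recompression index applies:
S_c = C_r·H/(1+e₀)·log₁₀(σ'_f/σ'_0) = 0.033×4.7/1.78×log₁₀(159.46/89.4)
    = 0.087133 × 0.25131 = 0.0219 m

S_c ≈ 21.9 mm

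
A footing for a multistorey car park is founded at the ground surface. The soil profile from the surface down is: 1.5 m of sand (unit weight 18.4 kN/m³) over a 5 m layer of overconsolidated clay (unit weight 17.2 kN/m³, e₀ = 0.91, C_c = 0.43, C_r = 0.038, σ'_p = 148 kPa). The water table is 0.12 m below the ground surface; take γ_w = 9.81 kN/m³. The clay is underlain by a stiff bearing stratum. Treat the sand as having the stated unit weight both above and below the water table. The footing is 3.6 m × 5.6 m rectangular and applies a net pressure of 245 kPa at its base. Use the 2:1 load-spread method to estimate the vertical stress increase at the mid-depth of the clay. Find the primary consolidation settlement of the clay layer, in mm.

Mid-depth of clay below the ground surface: z = 1.5 + 5/2 = 4 m.
Total vertical stress at mid-clay: σ_v = 18.4×1.5 + 17.2×2.5 = 70.6 kPa.
Pore pressure: u = 9.81×(4 − 0.12) = 38.063 kPa.
Initial effective stress: σ'_0 = σ_v − u = 70.6 − 38.063 = 32.537 kPa.
Stress increase at mid-clay by the 2:1 spreading method:
Δσ = qBL/((B+z)(L+z)) = 245×3.6×5.6/((3.6+4)(5.6+4)) = 67.697 kPa
Final effective stress: σ'_f = 32.537 + 67.697 = 100.23 kPa.
σ'_f = 100.23 ≤ σ'_p = 148 kPa, so the clay remains overconsolidated and only the recompression index applies:
S_c = C_r·H/(1+e₀)·log₁₀(σ'_f/σ'_0) = 0.038×5/1.91×log₁₀(100.23/32.537)
    = 0.099476 × 0.48862 = 0.04861 m

S_c ≈ 48.6 mm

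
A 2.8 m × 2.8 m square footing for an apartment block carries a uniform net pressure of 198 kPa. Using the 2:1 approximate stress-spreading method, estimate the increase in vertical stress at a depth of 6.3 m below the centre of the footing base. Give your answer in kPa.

By the 2:1 method the load spreads at 1 horizontal : 2 vertical, so at depth z the loaded area has grown by z in each plan dimension:
Δσ = qBL/((B+z)(L+z)) = 198×2.8×2.8/((2.8+6.3)(2.8+6.3)) = 18.746 kPa

Δσ_z ≈ 18.7 kPa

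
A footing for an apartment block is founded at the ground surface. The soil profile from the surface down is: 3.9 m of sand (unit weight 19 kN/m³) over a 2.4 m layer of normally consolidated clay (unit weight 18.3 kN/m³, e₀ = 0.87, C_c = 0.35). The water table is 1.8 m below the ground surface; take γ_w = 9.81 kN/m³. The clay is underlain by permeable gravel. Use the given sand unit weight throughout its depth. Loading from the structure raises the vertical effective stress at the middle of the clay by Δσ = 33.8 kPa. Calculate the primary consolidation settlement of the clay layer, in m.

S_c ≈ 0.0831 m

Mid-depth of clay below the ground surface: z = 3.9 + 2.4/2 = 5.1 m.
Total vertical stress at mid-clay: σ_v = 19×3.9 + 18.3×1.2 = 96.06 kPa.
Pore pressure: u = 9.81×(5.1 − 1.8) = 32.373 kPa.
Initial effective stress: σ'_0 = σ_v − u = 96.06 − 32.373 = 63.687 kPa.
Final effective stress: σ'_f = σ'_0 + Δσ = 63.687 + 33.8 = 97.487 kPa.
Normally consolidated clay, so the full stress increment lies on the virgin compression line:
S_c = C_c·H/(1+e₀)·log₁₀(σ'_f/σ'_0) = 0.35×2.4/(1+0.87)×log₁₀(97.487/63.687)
    = 0.4492 × 0.1849 = 0.08306 m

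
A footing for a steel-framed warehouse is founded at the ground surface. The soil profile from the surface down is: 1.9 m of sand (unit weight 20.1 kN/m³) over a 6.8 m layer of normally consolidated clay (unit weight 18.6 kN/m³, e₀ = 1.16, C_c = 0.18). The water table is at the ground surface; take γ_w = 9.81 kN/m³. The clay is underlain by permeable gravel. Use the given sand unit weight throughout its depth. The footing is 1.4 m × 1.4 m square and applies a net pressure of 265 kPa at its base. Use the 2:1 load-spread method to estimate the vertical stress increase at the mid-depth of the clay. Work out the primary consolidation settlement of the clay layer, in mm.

S_c ≈ 51.8 mm

Mid-depth of clay below the ground surface: z = 1.9 + 6.8/2 = 5.3 m.
Total vertical stress at mid-clay: σ_v = 20.1×1.9 + 18.6×3.4 = 101.43 kPa.
Pore pressure: u = 9.81×(5.3 − 0) = 51.993 kPa.
Initial effective stress: σ'_0 = σ_v − u = 101.43 − 51.993 = 49.437 kPa.
Stress increase at mid-clay by the 2:1 spreading method:
Δσ = qBL/((B+z)(L+z)) = 265×1.4×1.4/((1.4+5.3)(1.4+5.3)) = 11.571 kPa
Final effective stress: σ'_f = σ'_0 + Δσ = 49.437 + 11.571 = 61.008 kPa.
Normally consolidated clay, so the full stress increment lies on the virgin compression line:
S_c = C_c·H/(1+e₀)·log₁₀(σ'_f/σ'_0) = 0.18×6.8/(1+1.16)×log₁₀(61.008/49.437)
    = 0.56667 × 0.091335 = 0.05176 m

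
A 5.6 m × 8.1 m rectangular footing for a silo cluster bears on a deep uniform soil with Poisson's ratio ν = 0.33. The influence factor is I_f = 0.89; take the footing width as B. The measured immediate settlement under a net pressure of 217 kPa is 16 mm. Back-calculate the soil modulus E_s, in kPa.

E_s ≈ 60200 kPa

S_e = q·B·(1−ν²)/E_s · I_f  ⇒  E_s = q·B·(1−ν²)·I_f / S_e.
E_s = 217 × 5.6 × 0.8911 × 0.89 / 0.016 = 60230 kPa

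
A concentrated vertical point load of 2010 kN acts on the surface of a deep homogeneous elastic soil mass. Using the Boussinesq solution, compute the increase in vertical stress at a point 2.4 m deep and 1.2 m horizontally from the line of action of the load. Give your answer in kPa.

Boussinesq vertical stress below a point load on an elastic half-space:
Δσ_z = 3P/(2πz²) · [1 + (r/z)²]^(−5/2)
r/z = 1.2/2.4 = 0.5; [1+(r/z)²]^(−5/2) = 0.57243.
Δσ_z = 3×2010/(2π×2.4²) × 0.57243 = 166.62 × 0.57243 = 95.38 kPa

Δσ_z ≈ 95.4 kPa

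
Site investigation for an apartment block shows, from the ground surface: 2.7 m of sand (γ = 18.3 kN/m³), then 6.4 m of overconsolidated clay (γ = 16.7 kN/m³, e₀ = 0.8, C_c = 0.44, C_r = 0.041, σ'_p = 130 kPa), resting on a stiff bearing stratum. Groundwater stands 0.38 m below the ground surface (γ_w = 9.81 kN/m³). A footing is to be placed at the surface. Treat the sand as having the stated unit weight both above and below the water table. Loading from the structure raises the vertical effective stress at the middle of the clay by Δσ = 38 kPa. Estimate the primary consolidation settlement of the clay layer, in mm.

Mid-depth of clay below the ground surface: z = 2.7 + 6.4/2 = 5.9 m.
Total vertical stress at mid-clay: σ_v = 18.3×2.7 + 16.7×3.2 = 102.85 kPa.
Pore pressure: u = 9.81×(5.9 − 0.38) = 54.151 kPa.
Initial effective stress: σ'_0 = σ_v − u = 102.85 − 54.151 = 48.699 kPa.
Final effective stress: σ'_f = 48.699 + 38 = 86.699 kPa.
σ'_f = 86.699 ≤ σ'_p = 130 kPa, so the clay remains overconsolidated and only the recompression index applies:
S_c = C_r·H/(1+e₀)·log₁₀(σ'_f/σ'_0) = 0.041×6.4/1.8×log₁₀(86.699/48.699)
    = 0.14578 × 0.25049 = 0.03652 m

S_c ≈ 36.5 mm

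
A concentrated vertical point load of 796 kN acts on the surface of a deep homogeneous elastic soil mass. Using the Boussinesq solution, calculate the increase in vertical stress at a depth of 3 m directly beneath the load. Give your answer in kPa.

Δσ_z ≈ 42.2 kPa

Boussinesq vertical stress below a point load on an elastic half-space:
Δσ_z = 3P/(2πz²) · [1 + (r/z)²]^(−5/2)
r/z = 0/3 = 0; [1+(r/z)²]^(−5/2) = 1.
Δσ_z = 3×796/(2π×3²) × 1 = 42.229 × 1 = 42.23 kPa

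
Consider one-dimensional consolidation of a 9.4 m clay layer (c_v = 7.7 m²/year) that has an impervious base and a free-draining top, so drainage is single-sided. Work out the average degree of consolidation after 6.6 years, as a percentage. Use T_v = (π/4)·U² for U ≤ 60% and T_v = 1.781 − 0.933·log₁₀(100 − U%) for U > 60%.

U ≈ 80.4 %

Drainage path length: H_d = H = 9.4 m (single drainage).
T_v = c_v·t/H_d² = 7.7×6.6/9.4² = 0.57515.
T_v = 0.57515 corresponds to the U > 60% branch:
U = 1 − 10^((1.781 − T_v)/0.933)/100 = 0.8039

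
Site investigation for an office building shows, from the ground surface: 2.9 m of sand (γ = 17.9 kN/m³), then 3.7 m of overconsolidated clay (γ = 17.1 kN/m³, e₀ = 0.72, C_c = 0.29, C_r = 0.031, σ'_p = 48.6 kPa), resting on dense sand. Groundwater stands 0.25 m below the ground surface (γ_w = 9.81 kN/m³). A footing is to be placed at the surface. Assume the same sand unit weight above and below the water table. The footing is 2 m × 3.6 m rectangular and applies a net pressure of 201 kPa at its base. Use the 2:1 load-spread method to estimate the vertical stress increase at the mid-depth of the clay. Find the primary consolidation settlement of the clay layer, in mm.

S_c ≈ 85.2 mm

Mid-depth of clay below the ground surface: z = 2.9 + 3.7/2 = 4.75 m.
Total vertical stress at mid-clay: σ_v = 17.9×2.9 + 17.1×1.85 = 83.545 kPa.
Pore pressure: u = 9.81×(4.75 − 0.25) = 44.145 kPa.
Initial effective stress: σ'_0 = σ_v − u = 83.545 − 44.145 = 39.4 kPa.
Stress increase at mid-clay by the 2:1 spreading method:
Δσ = qBL/((B+z)(L+z)) = 201×2×3.6/((2+4.75)(3.6+4.75)) = 25.677 kPa
Final effective stress: σ'_f = 39.4 + 25.677 = 65.077 kPa.
σ'_f = 65.077 > σ'_p = 48.6 kPa, so the stress path crosses the preconsolidation pressure — recompression up to σ'_p, then virgin compression beyond:
S_c = H/(1+e₀)·[C_r·log₁₀(σ'_p/σ'_0) + C_c·log₁₀(σ'_f/σ'_p)]
    = 3.7/1.72 × [0.031×log₁₀(48.6/39.4) + 0.29×log₁₀(65.077/48.6)]
    = 2.1512 × [0.0028253 + 0.036769] = 0.08518 m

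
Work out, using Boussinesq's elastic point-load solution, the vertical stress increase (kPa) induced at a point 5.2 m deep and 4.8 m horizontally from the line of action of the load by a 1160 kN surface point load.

Δσ_z ≈ 4.39 kPa

Boussinesq vertical stress below a point load on an elastic half-space:
Δσ_z = 3P/(2πz²) · [1 + (r/z)²]^(−5/2)
r/z = 4.8/5.2 = 0.92308; [1+(r/z)²]^(−5/2) = 0.21422.
Δσ_z = 3×1160/(2π×5.2²) × 0.21422 = 20.483 × 0.21422 = 4.388 kPa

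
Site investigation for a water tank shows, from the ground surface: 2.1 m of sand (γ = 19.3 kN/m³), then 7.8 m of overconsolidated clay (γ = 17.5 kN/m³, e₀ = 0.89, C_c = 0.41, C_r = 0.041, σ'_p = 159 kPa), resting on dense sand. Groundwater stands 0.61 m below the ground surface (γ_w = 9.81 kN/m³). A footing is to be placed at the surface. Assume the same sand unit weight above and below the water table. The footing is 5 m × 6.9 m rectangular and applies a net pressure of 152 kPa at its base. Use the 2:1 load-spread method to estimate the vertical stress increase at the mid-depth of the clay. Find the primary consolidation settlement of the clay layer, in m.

S_c ≈ 0.0373 m

Mid-depth of clay below the ground surface: z = 2.1 + 7.8/2 = 6 m.
Total vertical stress at mid-clay: σ_v = 19.3×2.1 + 17.5×3.9 = 108.78 kPa.
Pore pressure: u = 9.81×(6 − 0.61) = 52.876 kPa.
Initial effective stress: σ'_0 = σ_v − u = 108.78 − 52.876 = 55.904 kPa.
Stress increase at mid-clay by the 2:1 spreading method:
Δσ = qBL/((B+z)(L+z)) = 152×5×6.9/((5+6)(6.9+6)) = 36.956 kPa
Final effective stress: σ'_f = 55.904 + 36.956 = 92.86 kPa.
σ'_f = 92.86 ≤ σ'_p = 159 kPa, so the clay remains overconsolidated and only the recompression index applies:
S_c = C_r·H/(1+e₀)·log₁₀(σ'_f/σ'_0) = 0.041×7.8/1.89×log₁₀(92.86/55.904)
    = 0.16921 × 0.22039 = 0.03729 m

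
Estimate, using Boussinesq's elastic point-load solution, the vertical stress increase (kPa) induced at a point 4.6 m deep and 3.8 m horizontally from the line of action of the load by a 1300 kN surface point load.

Δσ_z ≈ 7.99 kPa

Boussinesq vertical stress below a point load on an elastic half-space:
Δσ_z = 3P/(2πz²) · [1 + (r/z)²]^(−5/2)
r/z = 3.8/4.6 = 0.82609; [1+(r/z)²]^(−5/2) = 0.27237.
Δσ_z = 3×1300/(2π×4.6²) × 0.27237 = 29.334 × 0.27237 = 7.99 kPa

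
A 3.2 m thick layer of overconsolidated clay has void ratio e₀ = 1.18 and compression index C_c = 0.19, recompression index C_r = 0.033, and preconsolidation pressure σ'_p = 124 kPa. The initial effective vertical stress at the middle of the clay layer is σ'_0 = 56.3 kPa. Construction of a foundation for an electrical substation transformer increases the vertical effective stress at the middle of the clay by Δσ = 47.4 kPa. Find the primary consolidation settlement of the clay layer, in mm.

Final effective stress: σ'_f = 56.3 + 47.4 = 103.7 kPa.
σ'_f = 103.7 ≤ σ'_p = 124 kPa, so the clay remains overconsolidated and only the recompression index applies:
S_c = C_r·H/(1+e₀)·log₁₀(σ'_f/σ'_0) = 0.033×3.2/2.18×log₁₀(103.7/56.3)
    = 0.048441 × 0.26527 = 0.01285 m

S_c ≈ 12.8 mm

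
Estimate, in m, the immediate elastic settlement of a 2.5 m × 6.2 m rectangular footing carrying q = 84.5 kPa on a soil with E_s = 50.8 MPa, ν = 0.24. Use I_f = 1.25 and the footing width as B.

S_e ≈ 0.0049 m

Immediate (elastic) settlement: S_e = q·B·(1−ν²)/E_s · I_f.
E_s = 50.8 MPa = 50800 kPa.
S_e = 84.5 × 2.5 × (1 − 0.24²) / 50800 × 1.25
    = 84.5 × 2.5 × 0.9424 / 50800 × 1.25
    = 0.004899 m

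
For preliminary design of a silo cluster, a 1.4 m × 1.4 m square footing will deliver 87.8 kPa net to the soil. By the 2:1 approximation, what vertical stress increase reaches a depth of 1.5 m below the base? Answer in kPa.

Δσ_z ≈ 20.5 kPa

By the 2:1 method the load spreads at 1 horizontal : 2 vertical, so at depth z the loaded area has grown by z in each plan dimension:
Δσ = qBL/((B+z)(L+z)) = 87.8×1.4×1.4/((1.4+1.5)(1.4+1.5)) = 20.462 kPa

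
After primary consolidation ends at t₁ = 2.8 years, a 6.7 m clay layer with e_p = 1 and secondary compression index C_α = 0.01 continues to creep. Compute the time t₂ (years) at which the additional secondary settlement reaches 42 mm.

S_s = C_α·H/(1+e_p)·log₁₀(t₂/t₁) ⇒ log₁₀(t₂/t₁) = S_s·(1+e_p)/(C_α·H).
log₁₀(t₂/t₁) = 0.042 × (1+1) / (0.01×6.7) = 1.254
t₂ = t₁ × 10^1.254 = 2.8 × 17.94 = 50.22 years

t₂ ≈ 50.2 years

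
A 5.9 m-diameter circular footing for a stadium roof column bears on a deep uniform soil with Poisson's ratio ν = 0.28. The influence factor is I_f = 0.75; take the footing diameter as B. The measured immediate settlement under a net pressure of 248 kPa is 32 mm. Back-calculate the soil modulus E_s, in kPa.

E_s ≈ 31600 kPa

S_e = q·B·(1−ν²)/E_s · I_f  ⇒  E_s = q·B·(1−ν²)·I_f / S_e.
E_s = 248 × 5.9 × 0.9216 × 0.75 / 0.032 = 31610 kPa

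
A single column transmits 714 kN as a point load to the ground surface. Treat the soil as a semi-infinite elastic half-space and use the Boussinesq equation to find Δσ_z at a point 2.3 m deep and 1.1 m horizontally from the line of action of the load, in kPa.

Δσ_z ≈ 38.5 kPa

Boussinesq vertical stress below a point load on an elastic half-space:
Δσ_z = 3P/(2πz²) · [1 + (r/z)²]^(−5/2)
r/z = 1.1/2.3 = 0.47826; [1+(r/z)²]^(−5/2) = 0.59752.
Δσ_z = 3×714/(2π×2.3²) × 0.59752 = 64.444 × 0.59752 = 38.51 kPa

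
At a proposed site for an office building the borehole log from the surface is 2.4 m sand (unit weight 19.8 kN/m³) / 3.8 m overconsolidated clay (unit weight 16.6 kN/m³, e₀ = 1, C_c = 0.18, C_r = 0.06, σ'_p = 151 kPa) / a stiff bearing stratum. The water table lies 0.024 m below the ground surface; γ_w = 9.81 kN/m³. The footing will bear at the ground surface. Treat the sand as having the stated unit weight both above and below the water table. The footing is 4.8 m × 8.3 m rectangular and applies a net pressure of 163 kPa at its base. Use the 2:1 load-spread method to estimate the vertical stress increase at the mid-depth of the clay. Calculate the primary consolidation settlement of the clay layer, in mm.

S_c ≈ 45.9 mm

Mid-depth of clay below the ground surface: z = 2.4 + 3.8/2 = 4.3 m.
Total vertical stress at mid-clay: σ_v = 19.8×2.4 + 16.6×1.9 = 79.06 kPa.
Pore pressure: u = 9.81×(4.3 − 0.024) = 41.948 kPa.
Initial effective stress: σ'_0 = σ_v − u = 79.06 − 41.948 = 37.112 kPa.
Stress increase at mid-clay by the 2:1 spreading method:
Δσ = qBL/((B+z)(L+z)) = 163×4.8×8.3/((4.8+4.3)(8.3+4.3)) = 56.636 kPa
Final effective stress: σ'_f = 37.112 + 56.636 = 93.748 kPa.
σ'_f = 93.748 ≤ σ'_p = 151 kPa, so the clay remains overconsolidated and only the recompression index applies:
S_c = C_r·H/(1+e₀)·log₁₀(σ'_f/σ'_0) = 0.06×3.8/2×log₁₀(93.748/37.112)
    = 0.114 × 0.40245 = 0.04588 m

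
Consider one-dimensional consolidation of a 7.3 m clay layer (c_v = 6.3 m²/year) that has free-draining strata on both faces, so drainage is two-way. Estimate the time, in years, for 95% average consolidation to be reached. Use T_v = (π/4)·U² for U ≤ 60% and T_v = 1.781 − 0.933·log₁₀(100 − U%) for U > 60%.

Drainage path length: H_d = H/2 = 3.65 m (double drainage).
U > 60%: T_v = 1.781 − 0.933·log₁₀(100 − 95) = 1.1289.
t = T_v·H_d²/c_v = 1.1289×3.65²/6.3 = 2.387 years.

t ≈ 2.39 years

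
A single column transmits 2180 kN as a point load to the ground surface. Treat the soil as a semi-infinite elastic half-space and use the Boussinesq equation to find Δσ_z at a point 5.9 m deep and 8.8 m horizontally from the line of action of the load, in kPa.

Boussinesq vertical stress below a point load on an elastic half-space:
Δσ_z = 3P/(2πz²) · [1 + (r/z)²]^(−5/2)
r/z = 8.8/5.9 = 1.4915; [1+(r/z)²]^(−5/2) = 0.053554.
Δσ_z = 3×2180/(2π×5.9²) × 0.053554 = 29.902 × 0.053554 = 1.601 kPa

Δσ_z ≈ 1.6 kPa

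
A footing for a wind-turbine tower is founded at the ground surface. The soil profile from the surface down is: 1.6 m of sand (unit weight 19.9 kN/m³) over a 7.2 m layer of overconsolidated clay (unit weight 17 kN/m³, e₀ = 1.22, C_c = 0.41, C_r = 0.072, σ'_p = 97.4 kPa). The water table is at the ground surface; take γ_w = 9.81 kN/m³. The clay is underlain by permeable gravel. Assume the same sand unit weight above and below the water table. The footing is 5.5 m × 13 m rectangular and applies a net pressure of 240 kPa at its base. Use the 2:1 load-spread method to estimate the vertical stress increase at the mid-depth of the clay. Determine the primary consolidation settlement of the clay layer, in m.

Mid-depth of clay below the ground surface: z = 1.6 + 7.2/2 = 5.2 m.
Total vertical stress at mid-clay: σ_v = 19.9×1.6 + 17×3.6 = 93.04 kPa.
Pore pressure: u = 9.81×(5.2 − 0) = 51.012 kPa.
Initial effective stress: σ'_0 = σ_v − u = 93.04 − 51.012 = 42.028 kPa.
Stress increase at mid-clay by the 2:1 spreading method:
Δσ = qBL/((B+z)(L+z)) = 240×5.5×13/((5.5+5.2)(13+5.2)) = 88.117 kPa
Final effective stress: σ'_f = 42.028 + 88.117 = 130.15 kPa.
σ'_f = 130.15 > σ'_p = 97.4 kPa, so the stress path crosses the preconsolidation pressure — recompression up to σ'_p, then virgin compression beyond:
S_c = H/(1+e₀)·[C_r·log₁₀(σ'_p/σ'_0) + C_c·log₁₀(σ'_f/σ'_p)]
    = 7.2/2.22 × [0.072×log₁₀(97.4/42.028) + 0.41×log₁₀(130.15/97.4)]
    = 3.2432 × [0.026281 + 0.051613] = 0.2526 m

S_c ≈ 0.253 m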